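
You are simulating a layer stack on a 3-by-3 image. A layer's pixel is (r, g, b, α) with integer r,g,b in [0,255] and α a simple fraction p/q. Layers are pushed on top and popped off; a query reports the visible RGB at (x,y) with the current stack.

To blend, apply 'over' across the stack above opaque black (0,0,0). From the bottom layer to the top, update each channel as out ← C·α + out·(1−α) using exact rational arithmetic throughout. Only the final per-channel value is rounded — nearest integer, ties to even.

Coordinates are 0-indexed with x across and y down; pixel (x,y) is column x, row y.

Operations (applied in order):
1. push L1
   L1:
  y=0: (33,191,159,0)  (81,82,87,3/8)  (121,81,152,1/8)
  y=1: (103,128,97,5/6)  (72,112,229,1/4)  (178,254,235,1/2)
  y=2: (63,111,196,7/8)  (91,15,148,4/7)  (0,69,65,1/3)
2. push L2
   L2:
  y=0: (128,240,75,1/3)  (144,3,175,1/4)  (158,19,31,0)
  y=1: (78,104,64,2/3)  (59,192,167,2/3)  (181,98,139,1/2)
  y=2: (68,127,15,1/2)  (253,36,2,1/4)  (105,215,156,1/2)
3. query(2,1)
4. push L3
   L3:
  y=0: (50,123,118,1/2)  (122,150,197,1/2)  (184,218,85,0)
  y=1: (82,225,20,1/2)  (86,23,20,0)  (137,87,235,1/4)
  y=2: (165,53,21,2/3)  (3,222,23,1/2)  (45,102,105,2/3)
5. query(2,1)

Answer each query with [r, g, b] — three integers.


(2,1) stack=L1,L2; from [0,0,0]:
after L1 α=1/2: [89, 127, 235/2]
after L2 α=1/2: [135, 225/2, 513/4]
= [135, 112, 128]

at x=2,y=1 over L1,L2,L3:
after L1 α=1/2: [89, 127, 235/2]
after L2 α=1/2: [135, 225/2, 513/4]
after L3 α=1/4: [271/2, 849/8, 2479/16]
= [136, 106, 155]


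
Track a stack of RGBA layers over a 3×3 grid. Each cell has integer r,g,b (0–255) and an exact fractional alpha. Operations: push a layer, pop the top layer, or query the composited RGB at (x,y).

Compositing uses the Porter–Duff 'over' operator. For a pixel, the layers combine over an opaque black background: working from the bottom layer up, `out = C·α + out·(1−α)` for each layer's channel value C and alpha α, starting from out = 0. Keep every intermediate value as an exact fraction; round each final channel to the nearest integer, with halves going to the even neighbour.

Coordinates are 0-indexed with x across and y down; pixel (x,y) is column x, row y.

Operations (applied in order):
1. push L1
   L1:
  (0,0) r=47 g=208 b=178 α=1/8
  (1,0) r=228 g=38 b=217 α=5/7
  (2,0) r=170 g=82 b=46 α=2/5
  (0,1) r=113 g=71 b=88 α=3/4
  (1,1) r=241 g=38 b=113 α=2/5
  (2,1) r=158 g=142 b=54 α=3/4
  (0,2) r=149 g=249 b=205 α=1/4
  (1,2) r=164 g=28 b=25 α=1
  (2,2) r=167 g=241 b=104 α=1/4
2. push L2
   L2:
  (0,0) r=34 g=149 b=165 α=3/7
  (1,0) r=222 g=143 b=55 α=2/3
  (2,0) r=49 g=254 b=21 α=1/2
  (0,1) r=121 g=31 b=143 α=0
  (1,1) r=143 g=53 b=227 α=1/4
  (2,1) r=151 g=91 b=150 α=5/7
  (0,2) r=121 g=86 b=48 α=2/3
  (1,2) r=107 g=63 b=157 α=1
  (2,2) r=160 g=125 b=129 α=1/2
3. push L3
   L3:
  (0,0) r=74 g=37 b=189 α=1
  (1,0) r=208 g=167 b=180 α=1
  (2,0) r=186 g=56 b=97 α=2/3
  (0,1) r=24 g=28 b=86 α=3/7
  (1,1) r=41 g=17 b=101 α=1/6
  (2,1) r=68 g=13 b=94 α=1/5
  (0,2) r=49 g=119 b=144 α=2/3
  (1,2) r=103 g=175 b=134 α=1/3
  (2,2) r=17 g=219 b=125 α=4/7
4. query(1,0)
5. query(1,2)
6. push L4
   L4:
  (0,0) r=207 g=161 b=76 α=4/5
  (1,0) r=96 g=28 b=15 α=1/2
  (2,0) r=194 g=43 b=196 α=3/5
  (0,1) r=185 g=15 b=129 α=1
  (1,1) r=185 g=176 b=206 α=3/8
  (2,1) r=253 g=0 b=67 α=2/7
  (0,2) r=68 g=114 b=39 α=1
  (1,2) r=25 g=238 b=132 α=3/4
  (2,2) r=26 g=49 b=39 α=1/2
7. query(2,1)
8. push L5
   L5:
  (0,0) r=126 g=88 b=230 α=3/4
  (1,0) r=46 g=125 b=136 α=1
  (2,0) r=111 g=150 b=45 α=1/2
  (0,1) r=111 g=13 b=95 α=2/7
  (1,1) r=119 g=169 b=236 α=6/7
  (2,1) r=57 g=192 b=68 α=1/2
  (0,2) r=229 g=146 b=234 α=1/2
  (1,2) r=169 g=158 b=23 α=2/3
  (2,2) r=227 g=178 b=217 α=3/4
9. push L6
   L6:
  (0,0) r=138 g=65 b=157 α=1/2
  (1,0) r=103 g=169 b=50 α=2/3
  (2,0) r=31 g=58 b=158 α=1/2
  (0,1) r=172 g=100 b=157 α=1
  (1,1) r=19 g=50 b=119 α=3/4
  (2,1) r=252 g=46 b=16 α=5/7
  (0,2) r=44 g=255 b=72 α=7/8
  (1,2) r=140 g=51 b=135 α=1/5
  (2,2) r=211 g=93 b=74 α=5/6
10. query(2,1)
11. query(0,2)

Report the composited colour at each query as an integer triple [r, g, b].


(1,0) stack=L1,L2,L3; from [0,0,0]:
+L1 (α=5/7) → [1140/7, 190/7, 155]
+L2 (α=2/3) → [1416/7, 2192/21, 265/3]
+L3 (α=1) → [208, 167, 180]
= [208, 167, 180]

query (1,2) [L1,L2,L3] — begin 0,0,0
after L1 α=1: [164, 28, 25]
after L2 α=1: [107, 63, 157]
after L3 α=1/3: [317/3, 301/3, 448/3]
→ [106, 100, 149]

(2,1) stack=L1,L2,L3,L4; from [0,0,0]:
after L1 α=3/4: [237/2, 213/2, 81/2]
after L2 α=5/7: [992/7, 668/7, 831/7]
after L3 α=1/5: [4444/35, 2763/35, 3982/35]
after L4 α=2/7: [7986/49, 2763/49, 4920/49]
→ [163, 56, 100]

at x=2,y=1 over L1,L2,L3,L4,L5,L6:
L1 α=3/4: [237/2, 213/2, 81/2]
L2 α=5/7: [992/7, 668/7, 831/7]
L3 α=1/5: [4444/35, 2763/35, 3982/35]
L4 α=2/7: [7986/49, 2763/49, 4920/49]
L5 α=1/2: [10779/98, 12171/98, 4126/49]
L6 α=5/7: [72519/343, 23441/343, 12172/343]
= [211, 68, 35]

(0,2) stack=L1,L2,L3,L4,L5,L6; from [0,0,0]:
+L1 (α=1/4) → [149/4, 249/4, 205/4]
+L2 (α=2/3) → [1117/12, 937/12, 589/12]
+L3 (α=2/3) → [2293/36, 3793/36, 4045/36]
+L4 (α=1) → [68, 114, 39]
+L5 (α=1/2) → [297/2, 130, 273/2]
+L6 (α=7/8) → [913/16, 1915/8, 1281/16]
= [57, 239, 80]


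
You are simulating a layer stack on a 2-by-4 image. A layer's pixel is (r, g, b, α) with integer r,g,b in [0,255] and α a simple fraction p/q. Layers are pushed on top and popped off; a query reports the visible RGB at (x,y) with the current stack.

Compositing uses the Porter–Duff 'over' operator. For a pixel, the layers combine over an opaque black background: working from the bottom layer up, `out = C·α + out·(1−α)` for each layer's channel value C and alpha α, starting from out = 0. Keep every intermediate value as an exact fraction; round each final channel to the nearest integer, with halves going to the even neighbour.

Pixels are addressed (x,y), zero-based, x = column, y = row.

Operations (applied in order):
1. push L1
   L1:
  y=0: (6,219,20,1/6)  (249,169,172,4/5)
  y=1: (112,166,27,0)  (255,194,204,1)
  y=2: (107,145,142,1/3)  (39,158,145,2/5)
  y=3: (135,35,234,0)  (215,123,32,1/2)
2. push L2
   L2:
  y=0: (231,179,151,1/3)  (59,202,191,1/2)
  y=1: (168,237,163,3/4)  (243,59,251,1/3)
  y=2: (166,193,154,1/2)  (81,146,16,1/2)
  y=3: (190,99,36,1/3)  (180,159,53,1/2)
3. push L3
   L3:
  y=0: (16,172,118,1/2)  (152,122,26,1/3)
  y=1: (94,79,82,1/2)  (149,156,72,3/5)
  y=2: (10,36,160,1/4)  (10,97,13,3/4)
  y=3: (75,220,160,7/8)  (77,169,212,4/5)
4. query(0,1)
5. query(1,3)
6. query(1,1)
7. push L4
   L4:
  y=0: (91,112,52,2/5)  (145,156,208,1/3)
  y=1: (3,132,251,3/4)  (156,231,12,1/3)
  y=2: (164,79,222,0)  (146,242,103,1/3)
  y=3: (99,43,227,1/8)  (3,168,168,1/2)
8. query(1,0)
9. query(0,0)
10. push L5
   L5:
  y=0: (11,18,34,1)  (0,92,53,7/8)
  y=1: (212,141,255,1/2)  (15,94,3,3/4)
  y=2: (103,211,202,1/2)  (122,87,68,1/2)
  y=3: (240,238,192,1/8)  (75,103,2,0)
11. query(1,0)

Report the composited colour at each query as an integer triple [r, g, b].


(0,1) stack=L1,L2,L3; from [0,0,0]:
+L1 (α=0) → [0, 0, 0]
+L2 (α=3/4) → [126, 711/4, 489/4]
+L3 (α=1/2) → [110, 1027/8, 817/8]
= [110, 128, 102]

(1,3) stack=L1,L2,L3; from [0,0,0]:
after L1 α=1/2: [215/2, 123/2, 16]
after L2 α=1/2: [575/4, 441/4, 69/2]
after L3 α=4/5: [1807/20, 629/4, 353/2]
→ [90, 157, 176]

at x=1,y=1 over L1,L2,L3:
after L1 α=1: [255, 194, 204]
after L2 α=1/3: [251, 149, 659/3]
after L3 α=3/5: [949/5, 766/5, 1966/15]
→ [190, 153, 131]

query (1,0) [L1,L2,L3,L4] — begin 0,0,0
+L1 (α=4/5) → [996/5, 676/5, 688/5]
+L2 (α=1/2) → [1291/10, 843/5, 1643/10]
+L3 (α=1/3) → [2051/15, 2296/15, 591/5]
+L4 (α=1/3) → [6277/45, 6932/45, 2222/15]
rounded: [139, 154, 148]

query (0,0) [L1,L2,L3,L4] — begin 0,0,0
L1 α=1/6: [1, 73/2, 10/3]
L2 α=1/3: [233/3, 84, 473/9]
L3 α=1/2: [281/6, 128, 1535/18]
L4 α=2/5: [129/2, 608/5, 2159/30]
→ [64, 122, 72]

(1,0) stack=L1,L2,L3,L4,L5; from [0,0,0]:
after L1 α=4/5: [996/5, 676/5, 688/5]
after L2 α=1/2: [1291/10, 843/5, 1643/10]
after L3 α=1/3: [2051/15, 2296/15, 591/5]
after L4 α=1/3: [6277/45, 6932/45, 2222/15]
after L5 α=7/8: [6277/360, 4489/45, 7787/120]
rounded: [17, 100, 65]


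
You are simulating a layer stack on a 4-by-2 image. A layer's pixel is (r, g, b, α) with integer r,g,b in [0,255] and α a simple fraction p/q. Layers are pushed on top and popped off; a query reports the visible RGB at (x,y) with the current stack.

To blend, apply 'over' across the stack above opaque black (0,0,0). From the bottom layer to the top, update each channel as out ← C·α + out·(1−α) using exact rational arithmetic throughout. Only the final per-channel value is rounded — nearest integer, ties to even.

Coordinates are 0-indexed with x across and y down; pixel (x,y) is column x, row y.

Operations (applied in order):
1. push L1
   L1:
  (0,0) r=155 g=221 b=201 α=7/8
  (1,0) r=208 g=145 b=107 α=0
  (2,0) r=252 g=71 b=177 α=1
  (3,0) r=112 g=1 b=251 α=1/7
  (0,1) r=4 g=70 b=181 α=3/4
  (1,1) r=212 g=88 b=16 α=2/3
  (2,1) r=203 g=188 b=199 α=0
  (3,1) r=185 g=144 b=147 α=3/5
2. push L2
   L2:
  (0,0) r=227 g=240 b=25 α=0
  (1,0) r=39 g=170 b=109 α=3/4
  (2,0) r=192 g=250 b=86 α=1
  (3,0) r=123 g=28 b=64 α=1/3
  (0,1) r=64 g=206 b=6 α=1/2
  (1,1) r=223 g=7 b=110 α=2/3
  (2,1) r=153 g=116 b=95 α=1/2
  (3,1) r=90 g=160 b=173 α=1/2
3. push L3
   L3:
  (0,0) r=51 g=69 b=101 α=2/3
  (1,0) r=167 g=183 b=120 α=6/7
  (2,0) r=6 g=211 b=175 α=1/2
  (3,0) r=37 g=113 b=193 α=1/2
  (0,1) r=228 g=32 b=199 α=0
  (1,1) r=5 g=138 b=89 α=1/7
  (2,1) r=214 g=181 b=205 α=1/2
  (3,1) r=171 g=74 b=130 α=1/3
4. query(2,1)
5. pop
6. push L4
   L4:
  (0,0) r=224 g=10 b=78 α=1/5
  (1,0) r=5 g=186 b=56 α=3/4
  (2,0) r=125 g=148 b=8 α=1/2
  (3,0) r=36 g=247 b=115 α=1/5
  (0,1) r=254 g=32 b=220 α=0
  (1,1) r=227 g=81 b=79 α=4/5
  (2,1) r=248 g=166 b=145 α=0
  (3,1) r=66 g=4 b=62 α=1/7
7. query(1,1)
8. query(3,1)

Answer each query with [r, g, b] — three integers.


(2,1) stack=L1,L2,L3; from [0,0,0]:
L1 α=0: [0, 0, 0]
L2 α=1/2: [153/2, 58, 95/2]
L3 α=1/2: [581/4, 239/2, 505/4]
→ [145, 120, 126]

at x=1,y=1 over L1,L2,L4:
after L1 α=2/3: [424/3, 176/3, 32/3]
after L2 α=2/3: [1762/9, 218/9, 692/9]
after L4 α=4/5: [9934/45, 3134/45, 3536/45]
→ [221, 70, 79]

at x=3,y=1 over L1,L2,L4:
+L1 (α=3/5) → [111, 432/5, 441/5]
+L2 (α=1/2) → [201/2, 616/5, 653/5]
+L4 (α=1/7) → [669/7, 3716/35, 604/5]
rounded: [96, 106, 121]


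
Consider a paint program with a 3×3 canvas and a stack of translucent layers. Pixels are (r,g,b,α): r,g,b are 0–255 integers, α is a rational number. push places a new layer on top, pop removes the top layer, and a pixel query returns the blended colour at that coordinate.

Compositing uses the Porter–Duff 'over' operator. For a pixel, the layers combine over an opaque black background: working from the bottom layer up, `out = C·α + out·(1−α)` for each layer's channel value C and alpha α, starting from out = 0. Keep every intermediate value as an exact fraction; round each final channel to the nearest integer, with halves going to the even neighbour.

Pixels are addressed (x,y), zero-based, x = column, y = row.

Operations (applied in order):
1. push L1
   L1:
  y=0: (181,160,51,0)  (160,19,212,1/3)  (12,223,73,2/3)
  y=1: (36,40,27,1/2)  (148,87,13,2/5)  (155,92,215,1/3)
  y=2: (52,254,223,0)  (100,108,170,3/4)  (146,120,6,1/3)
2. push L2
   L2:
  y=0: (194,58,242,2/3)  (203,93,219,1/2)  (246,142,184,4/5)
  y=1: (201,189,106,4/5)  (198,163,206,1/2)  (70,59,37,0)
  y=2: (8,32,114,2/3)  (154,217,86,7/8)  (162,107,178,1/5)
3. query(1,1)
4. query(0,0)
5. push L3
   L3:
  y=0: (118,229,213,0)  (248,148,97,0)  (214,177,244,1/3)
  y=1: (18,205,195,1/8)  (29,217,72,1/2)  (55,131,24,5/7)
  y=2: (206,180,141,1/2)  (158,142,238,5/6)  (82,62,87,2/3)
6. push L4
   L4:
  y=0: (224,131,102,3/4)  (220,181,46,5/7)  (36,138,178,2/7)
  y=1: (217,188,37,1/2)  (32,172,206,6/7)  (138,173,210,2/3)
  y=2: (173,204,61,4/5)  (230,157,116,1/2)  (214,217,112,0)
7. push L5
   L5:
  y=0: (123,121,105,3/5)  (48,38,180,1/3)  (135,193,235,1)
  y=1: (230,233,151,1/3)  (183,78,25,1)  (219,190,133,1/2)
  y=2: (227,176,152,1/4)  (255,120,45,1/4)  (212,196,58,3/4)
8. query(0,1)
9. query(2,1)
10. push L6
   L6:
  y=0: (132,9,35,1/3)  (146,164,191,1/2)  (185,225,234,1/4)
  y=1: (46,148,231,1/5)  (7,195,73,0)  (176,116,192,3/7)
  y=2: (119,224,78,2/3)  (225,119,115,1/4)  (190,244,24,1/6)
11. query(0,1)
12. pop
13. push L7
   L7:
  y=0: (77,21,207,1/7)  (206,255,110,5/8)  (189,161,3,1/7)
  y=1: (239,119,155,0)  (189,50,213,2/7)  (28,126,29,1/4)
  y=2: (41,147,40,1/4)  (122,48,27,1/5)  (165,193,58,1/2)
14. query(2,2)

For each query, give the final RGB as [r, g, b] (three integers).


(1,1) stack=L1,L2; from [0,0,0]:
L1 α=2/5: [296/5, 174/5, 26/5]
L2 α=1/2: [643/5, 989/10, 528/5]
→ [129, 99, 106]

(0,0) stack=L1,L2; from [0,0,0]:
after L1 α=0: [0, 0, 0]
after L2 α=2/3: [388/3, 116/3, 484/3]
= [129, 39, 161]

query (0,1) [L1,L2,L3,L4,L5] — begin 0,0,0
+L1 (α=1/2) → [18, 20, 27/2]
+L2 (α=4/5) → [822/5, 776/5, 175/2]
+L3 (α=1/8) → [1461/10, 6457/40, 1615/16]
+L4 (α=1/2) → [3631/20, 13977/80, 2207/32]
+L5 (α=1/3) → [1977/10, 23297/120, 1541/16]
→ [198, 194, 96]

query (2,1) [L1,L2,L3,L4,L5] — begin 0,0,0
L1 α=1/3: [155/3, 92/3, 215/3]
L2 α=0: [155/3, 92/3, 215/3]
L3 α=5/7: [1135/21, 307/3, 790/21]
L4 α=2/3: [6931/63, 1345/9, 9610/63]
L5 α=1/2: [10364/63, 3055/18, 17989/126]
= [165, 170, 143]

at x=0,y=1 over L1,L2,L3,L4,L5,L6:
after L1 α=1/2: [18, 20, 27/2]
after L2 α=4/5: [822/5, 776/5, 175/2]
after L3 α=1/8: [1461/10, 6457/40, 1615/16]
after L4 α=1/2: [3631/20, 13977/80, 2207/32]
after L5 α=1/3: [1977/10, 23297/120, 1541/16]
after L6 α=1/5: [4184/25, 27737/150, 493/4]
= [167, 185, 123]

at x=2,y=2 over L1,L2,L3,L4,L5,L7:
+L1 (α=1/3) → [146/3, 40, 2]
+L2 (α=1/5) → [214/3, 267/5, 186/5]
+L3 (α=2/3) → [706/9, 887/15, 352/5]
+L4 (α=0) → [706/9, 887/15, 352/5]
+L5 (α=3/4) → [3215/18, 9707/60, 611/10]
+L7 (α=1/2) → [6185/36, 21287/120, 1191/20]
rounded: [172, 177, 60]


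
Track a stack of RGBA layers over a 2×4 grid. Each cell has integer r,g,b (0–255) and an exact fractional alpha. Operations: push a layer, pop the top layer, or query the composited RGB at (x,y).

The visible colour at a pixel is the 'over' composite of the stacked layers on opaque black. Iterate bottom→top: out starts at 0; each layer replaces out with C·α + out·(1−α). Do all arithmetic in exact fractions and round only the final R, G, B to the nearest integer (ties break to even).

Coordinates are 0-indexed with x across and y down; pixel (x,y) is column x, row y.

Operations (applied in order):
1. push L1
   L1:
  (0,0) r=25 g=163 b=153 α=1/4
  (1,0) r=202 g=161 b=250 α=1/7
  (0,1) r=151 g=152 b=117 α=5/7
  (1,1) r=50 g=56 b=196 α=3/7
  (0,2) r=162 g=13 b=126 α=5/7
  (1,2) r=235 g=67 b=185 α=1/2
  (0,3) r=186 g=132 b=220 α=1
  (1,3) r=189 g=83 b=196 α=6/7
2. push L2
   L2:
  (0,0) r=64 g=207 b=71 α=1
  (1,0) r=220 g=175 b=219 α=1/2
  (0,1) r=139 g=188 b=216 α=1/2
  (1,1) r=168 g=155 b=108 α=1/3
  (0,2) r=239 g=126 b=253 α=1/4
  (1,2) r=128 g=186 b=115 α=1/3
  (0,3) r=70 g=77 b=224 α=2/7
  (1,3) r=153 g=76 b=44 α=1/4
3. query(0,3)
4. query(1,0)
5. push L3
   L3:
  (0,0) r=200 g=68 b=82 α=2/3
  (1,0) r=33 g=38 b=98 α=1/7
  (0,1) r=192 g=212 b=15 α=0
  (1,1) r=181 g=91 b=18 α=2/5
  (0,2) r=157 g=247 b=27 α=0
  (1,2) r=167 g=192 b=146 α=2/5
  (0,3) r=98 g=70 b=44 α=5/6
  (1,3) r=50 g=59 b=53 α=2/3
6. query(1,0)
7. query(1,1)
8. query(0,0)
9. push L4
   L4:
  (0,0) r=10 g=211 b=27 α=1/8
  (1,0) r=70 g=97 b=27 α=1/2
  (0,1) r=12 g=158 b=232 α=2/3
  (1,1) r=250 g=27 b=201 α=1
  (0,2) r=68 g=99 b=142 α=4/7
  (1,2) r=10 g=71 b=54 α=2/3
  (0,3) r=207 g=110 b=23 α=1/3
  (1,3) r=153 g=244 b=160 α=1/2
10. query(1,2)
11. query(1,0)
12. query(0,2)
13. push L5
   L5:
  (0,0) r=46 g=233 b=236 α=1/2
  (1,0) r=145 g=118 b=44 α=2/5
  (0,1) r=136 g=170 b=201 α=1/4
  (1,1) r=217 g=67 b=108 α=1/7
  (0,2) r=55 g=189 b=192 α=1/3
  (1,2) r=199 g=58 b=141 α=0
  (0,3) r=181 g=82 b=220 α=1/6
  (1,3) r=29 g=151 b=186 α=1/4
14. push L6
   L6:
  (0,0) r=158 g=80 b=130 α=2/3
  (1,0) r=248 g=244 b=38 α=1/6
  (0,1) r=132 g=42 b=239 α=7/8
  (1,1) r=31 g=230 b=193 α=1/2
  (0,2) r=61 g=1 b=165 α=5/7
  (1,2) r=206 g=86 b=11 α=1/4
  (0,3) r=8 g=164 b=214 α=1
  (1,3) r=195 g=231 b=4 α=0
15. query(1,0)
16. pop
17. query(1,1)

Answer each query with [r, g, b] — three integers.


(0,3) stack=L1,L2; from [0,0,0]:
L1 α=1: [186, 132, 220]
L2 α=2/7: [1070/7, 814/7, 1548/7]
rounded: [153, 116, 221]

(1,0) stack=L1,L2; from [0,0,0]:
L1 α=1/7: [202/7, 23, 250/7]
L2 α=1/2: [871/7, 99, 1783/14]
rounded: [124, 99, 127]

query (1,0) [L1,L2,L3] — begin 0,0,0
+L1 (α=1/7) → [202/7, 23, 250/7]
+L2 (α=1/2) → [871/7, 99, 1783/14]
+L3 (α=1/7) → [5457/49, 632/7, 6035/49]
= [111, 90, 123]

at x=1,y=1 over L1,L2,L3:
+L1 (α=3/7) → [150/7, 24, 84]
+L2 (α=1/3) → [492/7, 203/3, 92]
+L3 (α=2/5) → [802/7, 77, 312/5]
= [115, 77, 62]

(0,0) stack=L1,L2,L3; from [0,0,0]:
+L1 (α=1/4) → [25/4, 163/4, 153/4]
+L2 (α=1) → [64, 207, 71]
+L3 (α=2/3) → [464/3, 343/3, 235/3]
→ [155, 114, 78]

(1,2) stack=L1,L2,L3,L4; from [0,0,0]:
L1 α=1/2: [235/2, 67/2, 185/2]
L2 α=1/3: [121, 253/3, 100]
L3 α=2/5: [697/5, 637/5, 592/5]
L4 α=2/3: [797/15, 449/5, 1132/15]
→ [53, 90, 75]

at x=1,y=0 over L1,L2,L3,L4:
+L1 (α=1/7) → [202/7, 23, 250/7]
+L2 (α=1/2) → [871/7, 99, 1783/14]
+L3 (α=1/7) → [5457/49, 632/7, 6035/49]
+L4 (α=1/2) → [8887/98, 1311/14, 3679/49]
= [91, 94, 75]

query (0,2) [L1,L2,L3,L4] — begin 0,0,0
+L1 (α=5/7) → [810/7, 65/7, 90]
+L2 (α=1/4) → [4103/28, 1077/28, 523/4]
+L3 (α=0) → [4103/28, 1077/28, 523/4]
+L4 (α=4/7) → [19925/196, 14319/196, 3841/28]
rounded: [102, 73, 137]

(1,0) stack=L1,L2,L3,L4,L5,L6; from [0,0,0]:
after L1 α=1/7: [202/7, 23, 250/7]
after L2 α=1/2: [871/7, 99, 1783/14]
after L3 α=1/7: [5457/49, 632/7, 6035/49]
after L4 α=1/2: [8887/98, 1311/14, 3679/49]
after L5 α=2/5: [55081/490, 7237/70, 15349/245]
after L6 α=1/6: [79385/588, 3551/28, 5737/98]
rounded: [135, 127, 59]

at x=1,y=1 over L1,L2,L3,L4,L5:
L1 α=3/7: [150/7, 24, 84]
L2 α=1/3: [492/7, 203/3, 92]
L3 α=2/5: [802/7, 77, 312/5]
L4 α=1: [250, 27, 201]
L5 α=1/7: [1717/7, 229/7, 1314/7]
→ [245, 33, 188]


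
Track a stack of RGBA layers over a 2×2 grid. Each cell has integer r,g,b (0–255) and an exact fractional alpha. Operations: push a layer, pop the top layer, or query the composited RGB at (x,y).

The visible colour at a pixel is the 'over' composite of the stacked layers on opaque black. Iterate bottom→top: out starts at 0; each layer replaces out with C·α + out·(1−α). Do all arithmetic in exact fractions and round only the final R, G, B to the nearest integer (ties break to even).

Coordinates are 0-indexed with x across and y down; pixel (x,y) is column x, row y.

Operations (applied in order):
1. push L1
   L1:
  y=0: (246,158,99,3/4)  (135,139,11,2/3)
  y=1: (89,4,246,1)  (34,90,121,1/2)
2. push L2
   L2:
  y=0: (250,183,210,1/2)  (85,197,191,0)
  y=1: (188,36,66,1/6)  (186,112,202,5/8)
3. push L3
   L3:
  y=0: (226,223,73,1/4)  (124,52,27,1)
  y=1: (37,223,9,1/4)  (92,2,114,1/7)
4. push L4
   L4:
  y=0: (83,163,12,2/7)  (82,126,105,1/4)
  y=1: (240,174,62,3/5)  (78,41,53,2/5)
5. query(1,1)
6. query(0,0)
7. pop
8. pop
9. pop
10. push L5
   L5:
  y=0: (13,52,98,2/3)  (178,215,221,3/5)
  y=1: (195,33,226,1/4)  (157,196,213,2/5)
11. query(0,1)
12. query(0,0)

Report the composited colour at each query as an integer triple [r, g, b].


query (1,1) [L1,L2,L3,L4] — begin 0,0,0
after L1 α=1/2: [17, 45, 121/2]
after L2 α=5/8: [981/8, 695/8, 2383/16]
after L3 α=1/7: [473/4, 299/4, 8061/56]
after L4 α=2/5: [2043/20, 245/4, 30119/280]
rounded: [102, 61, 108]

(0,0) stack=L1,L2,L3,L4; from [0,0,0]:
L1 α=3/4: [369/2, 237/2, 297/4]
L2 α=1/2: [869/4, 603/4, 1137/8]
L3 α=1/4: [3511/16, 2701/16, 3995/32]
L4 α=2/7: [20211/112, 18721/112, 20743/224]
rounded: [180, 167, 93]

query (0,1) [L1,L5] — begin 0,0,0
after L1 α=1: [89, 4, 246]
after L5 α=1/4: [231/2, 45/4, 241]
rounded: [116, 11, 241]

at x=0,y=0 over L1,L5:
after L1 α=3/4: [369/2, 237/2, 297/4]
after L5 α=2/3: [421/6, 445/6, 1081/12]
→ [70, 74, 90]


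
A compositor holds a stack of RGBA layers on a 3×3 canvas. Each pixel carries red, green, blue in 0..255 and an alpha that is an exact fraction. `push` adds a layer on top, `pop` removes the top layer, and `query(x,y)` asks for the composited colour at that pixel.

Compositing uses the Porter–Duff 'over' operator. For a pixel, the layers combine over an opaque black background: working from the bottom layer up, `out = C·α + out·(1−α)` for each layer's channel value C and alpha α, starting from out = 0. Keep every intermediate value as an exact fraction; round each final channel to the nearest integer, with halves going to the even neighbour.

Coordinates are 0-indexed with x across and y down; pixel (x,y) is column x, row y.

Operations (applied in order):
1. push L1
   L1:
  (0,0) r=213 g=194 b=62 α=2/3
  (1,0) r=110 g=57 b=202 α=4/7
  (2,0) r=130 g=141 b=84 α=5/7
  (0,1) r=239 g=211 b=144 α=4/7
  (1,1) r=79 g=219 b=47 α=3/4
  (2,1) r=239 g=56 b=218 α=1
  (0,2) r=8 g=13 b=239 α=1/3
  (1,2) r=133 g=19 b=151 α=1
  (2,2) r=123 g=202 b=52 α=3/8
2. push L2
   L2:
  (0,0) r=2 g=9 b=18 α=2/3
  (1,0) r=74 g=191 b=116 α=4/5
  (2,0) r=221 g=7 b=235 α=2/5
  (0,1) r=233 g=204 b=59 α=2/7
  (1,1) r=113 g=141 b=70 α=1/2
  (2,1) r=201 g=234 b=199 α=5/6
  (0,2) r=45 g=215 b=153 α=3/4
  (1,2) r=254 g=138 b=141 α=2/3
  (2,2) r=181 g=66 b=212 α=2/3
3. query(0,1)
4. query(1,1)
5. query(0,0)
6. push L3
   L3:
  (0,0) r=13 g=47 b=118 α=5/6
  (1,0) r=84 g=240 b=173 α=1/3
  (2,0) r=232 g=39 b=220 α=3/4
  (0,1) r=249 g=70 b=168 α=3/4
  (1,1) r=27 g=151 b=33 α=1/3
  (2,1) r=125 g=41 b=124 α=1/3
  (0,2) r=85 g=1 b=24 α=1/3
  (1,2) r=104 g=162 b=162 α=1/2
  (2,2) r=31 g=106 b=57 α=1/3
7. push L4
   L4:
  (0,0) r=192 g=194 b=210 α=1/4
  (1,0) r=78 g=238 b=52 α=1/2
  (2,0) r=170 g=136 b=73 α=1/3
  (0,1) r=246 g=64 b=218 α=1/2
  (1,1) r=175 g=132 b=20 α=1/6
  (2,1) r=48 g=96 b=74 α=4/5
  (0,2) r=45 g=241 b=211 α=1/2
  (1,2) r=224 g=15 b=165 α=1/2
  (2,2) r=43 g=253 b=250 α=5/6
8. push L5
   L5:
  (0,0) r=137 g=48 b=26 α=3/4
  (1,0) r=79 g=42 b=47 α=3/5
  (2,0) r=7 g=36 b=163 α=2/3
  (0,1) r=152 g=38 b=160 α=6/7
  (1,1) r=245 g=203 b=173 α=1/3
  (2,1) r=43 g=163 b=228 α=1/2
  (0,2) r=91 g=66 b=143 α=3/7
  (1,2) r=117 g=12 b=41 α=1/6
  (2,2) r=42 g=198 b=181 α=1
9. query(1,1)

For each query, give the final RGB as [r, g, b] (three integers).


at x=0,y=1 over L1,L2:
+L1 (α=4/7) → [956/7, 844/7, 576/7]
+L2 (α=2/7) → [8042/49, 7076/49, 3706/49]
= [164, 144, 76]

query (1,1) [L1,L2] — begin 0,0,0
L1 α=3/4: [237/4, 657/4, 141/4]
L2 α=1/2: [689/8, 1221/8, 421/8]
rounded: [86, 153, 53]

(0,0) stack=L1,L2; from [0,0,0]:
+L1 (α=2/3) → [142, 388/3, 124/3]
+L2 (α=2/3) → [146/3, 442/9, 232/9]
= [49, 49, 26]

(1,1) stack=L1,L2,L3,L4,L5; from [0,0,0]:
+L1 (α=3/4) → [237/4, 657/4, 141/4]
+L2 (α=1/2) → [689/8, 1221/8, 421/8]
+L3 (α=1/3) → [797/12, 1825/12, 553/12]
+L4 (α=1/6) → [6085/72, 10709/72, 3005/72]
+L5 (α=1/3) → [14905/108, 18017/108, 9233/108]
= [138, 167, 85]


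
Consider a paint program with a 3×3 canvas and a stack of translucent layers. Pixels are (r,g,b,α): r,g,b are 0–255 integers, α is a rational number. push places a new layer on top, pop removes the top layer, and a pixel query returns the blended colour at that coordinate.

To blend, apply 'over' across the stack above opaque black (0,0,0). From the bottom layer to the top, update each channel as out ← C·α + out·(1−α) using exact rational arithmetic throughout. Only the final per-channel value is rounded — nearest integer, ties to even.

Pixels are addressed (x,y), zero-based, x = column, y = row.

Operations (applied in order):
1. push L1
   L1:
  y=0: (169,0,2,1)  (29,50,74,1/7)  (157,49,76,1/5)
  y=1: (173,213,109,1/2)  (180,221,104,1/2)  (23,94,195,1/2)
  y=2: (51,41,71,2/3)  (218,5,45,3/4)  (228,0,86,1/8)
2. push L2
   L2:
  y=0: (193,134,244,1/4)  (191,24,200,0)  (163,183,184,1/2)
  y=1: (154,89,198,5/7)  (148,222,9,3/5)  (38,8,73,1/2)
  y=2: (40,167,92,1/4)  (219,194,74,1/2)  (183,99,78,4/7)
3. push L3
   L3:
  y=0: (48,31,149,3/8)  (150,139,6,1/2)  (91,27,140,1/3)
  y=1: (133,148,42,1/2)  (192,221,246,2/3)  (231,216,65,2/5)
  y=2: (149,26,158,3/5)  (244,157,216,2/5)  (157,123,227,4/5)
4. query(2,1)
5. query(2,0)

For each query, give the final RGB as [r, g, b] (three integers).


query (2,1) [L1,L2,L3] — begin 0,0,0
+L1 (α=1/2) → [23/2, 47, 195/2]
+L2 (α=1/2) → [99/4, 55/2, 341/4]
+L3 (α=2/5) → [429/4, 1029/10, 1543/20]
→ [107, 103, 77]

(2,0) stack=L1,L2,L3; from [0,0,0]:
L1 α=1/5: [157/5, 49/5, 76/5]
L2 α=1/2: [486/5, 482/5, 498/5]
L3 α=1/3: [1427/15, 1099/15, 1696/15]
→ [95, 73, 113]


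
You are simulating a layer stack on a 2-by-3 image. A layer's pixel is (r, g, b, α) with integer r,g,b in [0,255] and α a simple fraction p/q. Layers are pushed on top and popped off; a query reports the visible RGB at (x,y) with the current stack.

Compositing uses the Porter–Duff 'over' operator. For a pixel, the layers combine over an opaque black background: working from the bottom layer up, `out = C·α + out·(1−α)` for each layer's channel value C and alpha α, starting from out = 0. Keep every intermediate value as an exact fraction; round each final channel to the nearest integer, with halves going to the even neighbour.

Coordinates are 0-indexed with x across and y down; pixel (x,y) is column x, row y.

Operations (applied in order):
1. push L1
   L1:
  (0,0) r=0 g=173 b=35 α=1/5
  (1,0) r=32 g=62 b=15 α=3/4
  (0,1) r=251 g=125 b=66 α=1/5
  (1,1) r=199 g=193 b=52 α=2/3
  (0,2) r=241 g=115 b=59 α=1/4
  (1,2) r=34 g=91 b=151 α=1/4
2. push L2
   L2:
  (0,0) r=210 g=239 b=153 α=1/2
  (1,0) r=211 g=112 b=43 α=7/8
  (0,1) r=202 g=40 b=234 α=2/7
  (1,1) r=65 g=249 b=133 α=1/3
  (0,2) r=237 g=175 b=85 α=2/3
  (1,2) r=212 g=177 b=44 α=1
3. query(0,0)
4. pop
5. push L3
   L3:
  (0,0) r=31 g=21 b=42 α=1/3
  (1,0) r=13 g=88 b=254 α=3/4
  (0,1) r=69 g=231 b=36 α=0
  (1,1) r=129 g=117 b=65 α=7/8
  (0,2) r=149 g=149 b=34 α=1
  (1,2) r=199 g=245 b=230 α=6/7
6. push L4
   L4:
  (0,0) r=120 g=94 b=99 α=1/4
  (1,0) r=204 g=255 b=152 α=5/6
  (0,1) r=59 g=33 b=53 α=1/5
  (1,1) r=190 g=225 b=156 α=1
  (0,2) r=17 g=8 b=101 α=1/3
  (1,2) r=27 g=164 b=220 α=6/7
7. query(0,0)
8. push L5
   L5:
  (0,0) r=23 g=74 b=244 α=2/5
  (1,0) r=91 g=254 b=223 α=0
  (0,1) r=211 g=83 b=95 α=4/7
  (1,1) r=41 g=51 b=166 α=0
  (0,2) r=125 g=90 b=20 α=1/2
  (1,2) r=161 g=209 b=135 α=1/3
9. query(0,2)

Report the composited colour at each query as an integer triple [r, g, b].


at x=0,y=0 over L1,L2:
L1 α=1/5: [0, 173/5, 7]
L2 α=1/2: [105, 684/5, 80]
rounded: [105, 137, 80]

query (0,0) [L1,L3,L4] — begin 0,0,0
+L1 (α=1/5) → [0, 173/5, 7]
+L3 (α=1/3) → [31/3, 451/15, 56/3]
+L4 (α=1/4) → [151/4, 921/20, 155/4]
→ [38, 46, 39]

(0,2) stack=L1,L3,L4,L5; from [0,0,0]:
+L1 (α=1/4) → [241/4, 115/4, 59/4]
+L3 (α=1) → [149, 149, 34]
+L4 (α=1/3) → [105, 102, 169/3]
+L5 (α=1/2) → [115, 96, 229/6]
rounded: [115, 96, 38]


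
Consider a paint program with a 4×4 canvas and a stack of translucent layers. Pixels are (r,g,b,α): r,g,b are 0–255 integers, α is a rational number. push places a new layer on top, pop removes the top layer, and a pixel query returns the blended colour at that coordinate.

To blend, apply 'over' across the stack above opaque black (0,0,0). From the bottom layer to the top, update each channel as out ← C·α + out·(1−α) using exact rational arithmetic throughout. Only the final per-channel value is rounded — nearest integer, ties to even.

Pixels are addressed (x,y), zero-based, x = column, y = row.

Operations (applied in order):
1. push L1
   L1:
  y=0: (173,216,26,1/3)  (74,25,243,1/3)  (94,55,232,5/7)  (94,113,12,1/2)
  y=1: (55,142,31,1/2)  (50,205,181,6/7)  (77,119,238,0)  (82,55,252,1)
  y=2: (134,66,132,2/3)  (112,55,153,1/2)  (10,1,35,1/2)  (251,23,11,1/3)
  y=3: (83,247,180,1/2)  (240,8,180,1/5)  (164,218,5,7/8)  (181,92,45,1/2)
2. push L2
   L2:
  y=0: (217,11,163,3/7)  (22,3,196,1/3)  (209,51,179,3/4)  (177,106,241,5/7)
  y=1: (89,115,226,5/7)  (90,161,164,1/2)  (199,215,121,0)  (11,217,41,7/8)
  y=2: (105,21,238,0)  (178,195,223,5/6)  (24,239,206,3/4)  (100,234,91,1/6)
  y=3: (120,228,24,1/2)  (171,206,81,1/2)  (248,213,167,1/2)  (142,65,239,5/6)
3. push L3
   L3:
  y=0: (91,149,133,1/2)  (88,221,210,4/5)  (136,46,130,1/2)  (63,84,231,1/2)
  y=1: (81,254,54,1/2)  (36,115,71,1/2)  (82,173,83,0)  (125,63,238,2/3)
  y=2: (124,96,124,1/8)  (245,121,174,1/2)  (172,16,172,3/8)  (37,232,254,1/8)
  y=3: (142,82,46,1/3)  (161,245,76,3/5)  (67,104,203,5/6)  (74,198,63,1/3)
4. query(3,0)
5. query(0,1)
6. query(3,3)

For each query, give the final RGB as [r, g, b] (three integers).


(3,0) stack=L1,L2,L3; from [0,0,0]:
after L1 α=1/2: [47, 113/2, 6]
after L2 α=5/7: [979/7, 643/7, 1217/7]
after L3 α=1/2: [710/7, 1231/14, 1417/7]
rounded: [101, 88, 202]

at x=0,y=1 over L1,L2,L3:
+L1 (α=1/2) → [55/2, 71, 31/2]
+L2 (α=5/7) → [500/7, 717/7, 1161/7]
+L3 (α=1/2) → [1067/14, 2495/14, 1539/14]
rounded: [76, 178, 110]

at x=3,y=3 over L1,L2,L3:
+L1 (α=1/2) → [181/2, 46, 45/2]
+L2 (α=5/6) → [1601/12, 371/6, 2435/12]
+L3 (α=1/3) → [2045/18, 965/9, 2813/18]
= [114, 107, 156]


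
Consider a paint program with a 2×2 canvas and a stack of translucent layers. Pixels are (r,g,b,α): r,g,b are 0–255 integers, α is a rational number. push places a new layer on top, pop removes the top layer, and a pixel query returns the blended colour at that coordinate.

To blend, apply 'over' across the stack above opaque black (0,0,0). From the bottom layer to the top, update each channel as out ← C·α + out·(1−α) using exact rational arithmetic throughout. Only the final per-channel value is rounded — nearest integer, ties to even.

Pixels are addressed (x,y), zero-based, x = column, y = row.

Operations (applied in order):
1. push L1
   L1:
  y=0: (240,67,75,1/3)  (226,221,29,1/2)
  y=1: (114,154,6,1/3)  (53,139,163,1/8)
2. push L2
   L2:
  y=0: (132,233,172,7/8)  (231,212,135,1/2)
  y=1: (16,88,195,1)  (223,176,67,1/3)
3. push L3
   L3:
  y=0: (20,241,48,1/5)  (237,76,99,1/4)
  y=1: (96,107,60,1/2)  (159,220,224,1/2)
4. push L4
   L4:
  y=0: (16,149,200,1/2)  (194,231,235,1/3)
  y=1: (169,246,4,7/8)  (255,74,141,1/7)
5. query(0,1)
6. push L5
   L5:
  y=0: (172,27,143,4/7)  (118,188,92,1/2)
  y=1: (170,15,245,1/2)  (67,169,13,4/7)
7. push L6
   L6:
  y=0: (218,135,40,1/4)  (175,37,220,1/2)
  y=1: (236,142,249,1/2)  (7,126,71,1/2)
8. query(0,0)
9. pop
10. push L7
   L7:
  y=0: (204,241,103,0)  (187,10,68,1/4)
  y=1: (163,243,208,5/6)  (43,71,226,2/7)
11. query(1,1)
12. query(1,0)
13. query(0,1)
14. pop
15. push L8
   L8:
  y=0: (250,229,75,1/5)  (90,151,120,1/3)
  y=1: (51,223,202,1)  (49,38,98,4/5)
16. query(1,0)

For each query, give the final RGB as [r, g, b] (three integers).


at x=0,y=1 over L1,L2,L3,L4:
after L1 α=1/3: [38, 154/3, 2]
after L2 α=1: [16, 88, 195]
after L3 α=1/2: [56, 195/2, 255/2]
after L4 α=7/8: [1239/8, 3639/16, 311/16]
→ [155, 227, 19]

query (0,0) [L1,L2,L3,L4,L5,L6] — begin 0,0,0
+L1 (α=1/3) → [80, 67/3, 25]
+L2 (α=7/8) → [251/2, 620/3, 1229/8]
+L3 (α=1/5) → [522/5, 3203/15, 265/2]
+L4 (α=1/2) → [301/5, 2719/15, 665/4]
+L5 (α=4/7) → [4343/35, 3259/35, 4283/28]
+L6 (α=1/4) → [20659/140, 7251/70, 13969/112]
rounded: [148, 104, 125]

query (1,1) [L1,L2,L3,L4,L5,L7] — begin 0,0,0
+L1 (α=1/8) → [53/8, 139/8, 163/8]
+L2 (α=1/3) → [315/4, 281/4, 431/12]
+L3 (α=1/2) → [951/8, 1161/8, 3119/24]
+L4 (α=1/7) → [3873/28, 3779/28, 3683/28]
+L5 (α=4/7) → [19123/196, 30265/196, 12505/196]
+L7 (α=2/7) → [112471/1372, 179157/1372, 151117/1372]
→ [82, 131, 110]

at x=1,y=0 over L1,L2,L3,L4,L5,L7:
after L1 α=1/2: [113, 221/2, 29/2]
after L2 α=1/2: [172, 645/4, 299/4]
after L3 α=1/4: [753/4, 2239/16, 1293/16]
after L4 α=1/3: [1141/6, 4087/24, 3173/24]
after L5 α=1/2: [1849/12, 8599/48, 5381/48]
after L7 α=1/4: [2597/16, 8759/64, 6469/64]
= [162, 137, 101]

at x=0,y=1 over L1,L2,L3,L4,L5,L7:
+L1 (α=1/3) → [38, 154/3, 2]
+L2 (α=1) → [16, 88, 195]
+L3 (α=1/2) → [56, 195/2, 255/2]
+L4 (α=7/8) → [1239/8, 3639/16, 311/16]
+L5 (α=1/2) → [2599/16, 3879/32, 4231/32]
+L7 (α=5/6) → [5213/32, 14253/64, 37511/192]
rounded: [163, 223, 195]

at x=1,y=0 over L1,L2,L3,L4,L5,L8:
after L1 α=1/2: [113, 221/2, 29/2]
after L2 α=1/2: [172, 645/4, 299/4]
after L3 α=1/4: [753/4, 2239/16, 1293/16]
after L4 α=1/3: [1141/6, 4087/24, 3173/24]
after L5 α=1/2: [1849/12, 8599/48, 5381/48]
after L8 α=1/3: [2389/18, 12223/72, 8261/72]
= [133, 170, 115]


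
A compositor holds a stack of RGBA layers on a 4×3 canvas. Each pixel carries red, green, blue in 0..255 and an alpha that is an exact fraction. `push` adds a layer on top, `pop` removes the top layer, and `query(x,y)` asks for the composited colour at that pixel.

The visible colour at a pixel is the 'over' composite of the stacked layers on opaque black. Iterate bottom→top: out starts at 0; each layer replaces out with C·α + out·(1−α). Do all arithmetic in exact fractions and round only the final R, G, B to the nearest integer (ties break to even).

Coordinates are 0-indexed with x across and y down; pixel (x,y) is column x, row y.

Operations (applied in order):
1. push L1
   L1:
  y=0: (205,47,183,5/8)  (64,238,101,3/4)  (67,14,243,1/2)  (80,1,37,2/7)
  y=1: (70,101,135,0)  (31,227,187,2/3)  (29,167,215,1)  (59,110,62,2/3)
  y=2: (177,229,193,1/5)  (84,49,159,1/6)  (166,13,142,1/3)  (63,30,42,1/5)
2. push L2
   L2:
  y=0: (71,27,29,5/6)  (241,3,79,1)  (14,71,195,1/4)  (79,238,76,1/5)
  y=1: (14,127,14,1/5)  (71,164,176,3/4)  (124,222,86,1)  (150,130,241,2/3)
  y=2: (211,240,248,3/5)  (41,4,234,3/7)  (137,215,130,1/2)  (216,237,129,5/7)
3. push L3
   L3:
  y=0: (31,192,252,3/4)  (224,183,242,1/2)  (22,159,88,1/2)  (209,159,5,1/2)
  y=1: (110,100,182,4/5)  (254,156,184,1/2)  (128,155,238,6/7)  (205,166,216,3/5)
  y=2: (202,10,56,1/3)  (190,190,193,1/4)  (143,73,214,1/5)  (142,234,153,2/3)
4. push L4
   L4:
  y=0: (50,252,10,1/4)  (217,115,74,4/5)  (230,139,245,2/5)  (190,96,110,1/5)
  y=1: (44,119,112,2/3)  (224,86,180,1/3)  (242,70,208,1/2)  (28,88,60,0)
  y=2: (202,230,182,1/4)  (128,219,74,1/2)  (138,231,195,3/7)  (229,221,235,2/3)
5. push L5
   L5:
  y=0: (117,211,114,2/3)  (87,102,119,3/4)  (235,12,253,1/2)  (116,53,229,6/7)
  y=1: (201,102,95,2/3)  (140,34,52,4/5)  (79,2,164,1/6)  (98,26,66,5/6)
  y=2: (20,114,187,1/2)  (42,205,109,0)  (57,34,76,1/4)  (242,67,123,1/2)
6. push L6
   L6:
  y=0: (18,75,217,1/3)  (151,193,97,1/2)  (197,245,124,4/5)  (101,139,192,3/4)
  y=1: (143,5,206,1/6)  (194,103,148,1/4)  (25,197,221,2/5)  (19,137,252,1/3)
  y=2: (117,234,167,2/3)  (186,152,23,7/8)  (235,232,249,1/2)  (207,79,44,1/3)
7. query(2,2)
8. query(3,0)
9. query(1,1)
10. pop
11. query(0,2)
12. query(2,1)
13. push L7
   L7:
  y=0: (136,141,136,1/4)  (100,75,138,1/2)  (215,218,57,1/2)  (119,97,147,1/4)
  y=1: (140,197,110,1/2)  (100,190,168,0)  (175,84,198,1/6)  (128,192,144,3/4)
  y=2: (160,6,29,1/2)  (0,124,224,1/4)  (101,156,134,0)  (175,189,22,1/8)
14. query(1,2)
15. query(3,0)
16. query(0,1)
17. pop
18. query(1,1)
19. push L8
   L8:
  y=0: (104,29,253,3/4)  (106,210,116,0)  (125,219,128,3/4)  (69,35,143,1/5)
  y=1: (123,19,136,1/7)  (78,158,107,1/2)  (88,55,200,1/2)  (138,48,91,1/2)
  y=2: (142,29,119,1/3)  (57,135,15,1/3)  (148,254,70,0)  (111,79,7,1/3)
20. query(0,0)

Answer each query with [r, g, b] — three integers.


at x=2,y=2 over L1,L2,L3,L4,L5,L6:
+L1 (α=1/3) → [166/3, 13/3, 142/3]
+L2 (α=1/2) → [577/6, 329/3, 266/3]
+L3 (α=1/5) → [1583/15, 307/3, 1706/15]
+L4 (α=3/7) → [12542/105, 3307/21, 15599/105]
+L5 (α=1/4) → [14537/140, 3545/28, 18259/140]
+L6 (α=1/2) → [47437/280, 10041/56, 53119/280]
rounded: [169, 179, 190]

(3,0) stack=L1,L2,L3,L4,L5,L6; from [0,0,0]:
after L1 α=2/7: [160/7, 2/7, 74/7]
after L2 α=1/5: [1193/35, 1674/35, 828/35]
after L3 α=1/2: [4254/35, 7239/70, 1003/70]
after L4 α=1/5: [23666/175, 17838/175, 5856/175]
after L5 α=6/7: [145466/1225, 73488/1225, 246306/1225]
after L6 α=3/4: [516641/4900, 584313/4900, 475953/2450]
= [105, 119, 194]

(1,1) stack=L1,L2,L3,L4,L5,L6; from [0,0,0]:
+L1 (α=2/3) → [62/3, 454/3, 374/3]
+L2 (α=3/4) → [701/12, 965/6, 979/6]
+L3 (α=1/2) → [3749/24, 1901/12, 2083/12]
+L4 (α=1/3) → [6437/36, 2417/18, 3163/18]
+L5 (α=4/5) → [26597/180, 973/18, 6907/90]
+L6 (α=1/4) → [38237/240, 1591/24, 11347/120]
rounded: [159, 66, 95]

query (0,2) [L1,L2,L3,L4,L5] — begin 0,0,0
after L1 α=1/5: [177/5, 229/5, 193/5]
after L2 α=3/5: [3519/25, 4058/25, 4106/25]
after L3 α=1/3: [12088/75, 8366/75, 3204/25]
after L4 α=1/4: [8569/50, 3529/25, 7081/50]
after L5 α=1/2: [9569/100, 6379/50, 16431/100]
= [96, 128, 164]

query (2,1) [L1,L2,L3,L4,L5] — begin 0,0,0
+L1 (α=1) → [29, 167, 215]
+L2 (α=1) → [124, 222, 86]
+L3 (α=6/7) → [892/7, 1152/7, 1514/7]
+L4 (α=1/2) → [1293/7, 821/7, 1485/7]
+L5 (α=1/6) → [3509/21, 1373/14, 8573/42]
= [167, 98, 204]

(1,2) stack=L1,L2,L3,L4,L5,L7; from [0,0,0]:
after L1 α=1/6: [14, 49/6, 53/2]
after L2 α=3/7: [179/7, 134/21, 808/7]
after L3 α=1/4: [1867/28, 366/7, 3775/28]
after L4 α=1/2: [5451/56, 1899/14, 5847/56]
after L5 α=0: [5451/56, 1899/14, 5847/56]
after L7 α=1/4: [16353/224, 7433/56, 30085/224]
→ [73, 133, 134]

at x=3,y=0 over L1,L2,L3,L4,L5,L7:
+L1 (α=2/7) → [160/7, 2/7, 74/7]
+L2 (α=1/5) → [1193/35, 1674/35, 828/35]
+L3 (α=1/2) → [4254/35, 7239/70, 1003/70]
+L4 (α=1/5) → [23666/175, 17838/175, 5856/175]
+L5 (α=6/7) → [145466/1225, 73488/1225, 246306/1225]
+L7 (α=1/4) → [582173/4900, 339289/4900, 918993/4900]
→ [119, 69, 188]

at x=0,y=1 over L1,L2,L3,L4,L5,L7:
+L1 (α=0) → [0, 0, 0]
+L2 (α=1/5) → [14/5, 127/5, 14/5]
+L3 (α=4/5) → [2214/25, 2127/25, 3654/25]
+L4 (α=2/3) → [4414/75, 8077/75, 9254/75]
+L5 (α=2/3) → [34564/225, 23377/225, 23504/225]
+L7 (α=1/2) → [33032/225, 33851/225, 24127/225]
= [147, 150, 107]

(1,1) stack=L1,L2,L3,L4,L5; from [0,0,0]:
+L1 (α=2/3) → [62/3, 454/3, 374/3]
+L2 (α=3/4) → [701/12, 965/6, 979/6]
+L3 (α=1/2) → [3749/24, 1901/12, 2083/12]
+L4 (α=1/3) → [6437/36, 2417/18, 3163/18]
+L5 (α=4/5) → [26597/180, 973/18, 6907/90]
→ [148, 54, 77]

(0,0) stack=L1,L2,L3,L4,L5,L8; from [0,0,0]:
after L1 α=5/8: [1025/8, 235/8, 915/8]
after L2 α=5/6: [3865/48, 1315/48, 2075/48]
after L3 α=3/4: [8329/192, 28963/192, 38363/192]
after L4 α=1/4: [11529/256, 45091/256, 39003/256]
after L5 α=2/3: [23811/256, 51041/256, 32457/256]
after L8 α=3/4: [103683/1024, 73313/1024, 226761/1024]
= [101, 72, 221]


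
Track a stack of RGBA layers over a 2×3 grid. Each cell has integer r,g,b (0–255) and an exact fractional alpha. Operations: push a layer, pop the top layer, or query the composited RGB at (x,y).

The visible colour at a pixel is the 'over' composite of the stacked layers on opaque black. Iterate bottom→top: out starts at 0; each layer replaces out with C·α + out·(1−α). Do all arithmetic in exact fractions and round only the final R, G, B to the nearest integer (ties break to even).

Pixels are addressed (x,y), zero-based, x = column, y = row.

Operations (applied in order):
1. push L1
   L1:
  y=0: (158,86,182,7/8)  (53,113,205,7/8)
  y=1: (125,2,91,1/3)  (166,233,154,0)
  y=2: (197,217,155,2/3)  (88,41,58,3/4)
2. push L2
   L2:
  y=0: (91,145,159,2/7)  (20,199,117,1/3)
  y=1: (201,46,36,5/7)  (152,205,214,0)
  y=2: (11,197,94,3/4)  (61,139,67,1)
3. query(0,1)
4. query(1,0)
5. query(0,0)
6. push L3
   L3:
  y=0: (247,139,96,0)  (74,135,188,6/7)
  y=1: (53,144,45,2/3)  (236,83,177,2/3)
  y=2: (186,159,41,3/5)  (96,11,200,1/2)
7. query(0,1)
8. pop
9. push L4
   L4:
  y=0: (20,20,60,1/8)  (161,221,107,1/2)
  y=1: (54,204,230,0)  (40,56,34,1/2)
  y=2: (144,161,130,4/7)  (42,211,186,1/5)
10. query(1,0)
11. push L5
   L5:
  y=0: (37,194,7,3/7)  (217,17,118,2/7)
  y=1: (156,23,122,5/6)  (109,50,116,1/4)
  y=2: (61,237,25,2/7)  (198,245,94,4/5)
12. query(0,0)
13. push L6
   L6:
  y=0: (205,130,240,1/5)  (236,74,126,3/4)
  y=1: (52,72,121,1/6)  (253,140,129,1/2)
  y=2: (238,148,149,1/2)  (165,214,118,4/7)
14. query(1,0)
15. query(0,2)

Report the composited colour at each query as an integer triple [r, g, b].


(0,1) stack=L1,L2; from [0,0,0]:
L1 α=1/3: [125/3, 2/3, 91/3]
L2 α=5/7: [3265/21, 694/21, 722/21]
= [155, 33, 34]

query (1,0) [L1,L2] — begin 0,0,0
+L1 (α=7/8) → [371/8, 791/8, 1435/8]
+L2 (α=1/3) → [451/12, 529/4, 1903/12]
= [38, 132, 159]

query (0,0) [L1,L2] — begin 0,0,0
L1 α=7/8: [553/4, 301/4, 637/4]
L2 α=2/7: [499/4, 2665/28, 4457/28]
= [125, 95, 159]

query (0,1) [L1,L2,L3] — begin 0,0,0
after L1 α=1/3: [125/3, 2/3, 91/3]
after L2 α=5/7: [3265/21, 694/21, 722/21]
after L3 α=2/3: [5491/63, 6742/63, 2612/63]
rounded: [87, 107, 41]

(1,0) stack=L1,L2,L4; from [0,0,0]:
after L1 α=7/8: [371/8, 791/8, 1435/8]
after L2 α=1/3: [451/12, 529/4, 1903/12]
after L4 α=1/2: [2383/24, 1413/8, 3187/24]
= [99, 177, 133]

query (0,0) [L1,L2,L4,L5] — begin 0,0,0
L1 α=7/8: [553/4, 301/4, 637/4]
L2 α=2/7: [499/4, 2665/28, 4457/28]
L4 α=1/8: [3573/32, 2745/32, 4697/32]
L5 α=3/7: [4461/56, 7401/56, 695/8]
rounded: [80, 132, 87]

at x=1,y=0 over L1,L2,L4,L5,L6:
after L1 α=7/8: [371/8, 791/8, 1435/8]
after L2 α=1/3: [451/12, 529/4, 1903/12]
after L4 α=1/2: [2383/24, 1413/8, 3187/24]
after L5 α=2/7: [22331/168, 7337/56, 21599/168]
after L6 α=3/4: [141275/672, 19769/224, 85103/672]
rounded: [210, 88, 127]

(0,2) stack=L1,L2,L4,L5,L6; from [0,0,0]:
after L1 α=2/3: [394/3, 434/3, 310/3]
after L2 α=3/4: [493/12, 2207/12, 289/3]
after L4 α=4/7: [2797/28, 4783/28, 809/7]
after L5 α=2/7: [17401/196, 37187/196, 4395/49]
after L6 α=1/2: [64049/392, 66195/392, 5848/49]
= [163, 169, 119]
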